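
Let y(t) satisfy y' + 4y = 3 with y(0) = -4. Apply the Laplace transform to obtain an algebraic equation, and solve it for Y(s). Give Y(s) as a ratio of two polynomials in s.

Y(s) = (-4*s + 3)/(s^2 + 4*s)

Apply the Laplace transform to the equation.
Using L{y'} = sY - y(0) = sY - (-4), the left side becomes (s + 4)Y - (-4).
The right side is L{3} = 3/s.
So (s + 4)Y = 3/s + (-4).
Solve for Y(s) and write it as one ratio of polynomials.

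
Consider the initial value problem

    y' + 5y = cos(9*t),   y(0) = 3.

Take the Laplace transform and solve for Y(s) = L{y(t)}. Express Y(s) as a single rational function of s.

Y(s) = (3*s^2 + s + 243)/(s^3 + 5*s^2 + 81*s + 405)

Apply the Laplace transform to the equation.
Using L{y'} = sY - y(0) = sY - 3, the left side becomes (s + 5)Y - (3).
The right side is L{cos(9*t)} = s/(s^2 + 81).
So (s + 5)Y = s/(s^2 + 81) + (3).
Solve for Y(s) and write it as one ratio of polynomials.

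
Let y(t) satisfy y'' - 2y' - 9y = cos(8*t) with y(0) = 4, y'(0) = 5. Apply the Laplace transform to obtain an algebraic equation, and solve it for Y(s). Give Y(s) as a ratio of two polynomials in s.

Transform both sides with L{·}.
Using L{y''} = s^2 Y - s·y(0) - y'(0) and L{y'} = sY - y(0), with y(0) = 4, y'(0) = 5, the left side becomes (s^2 - 2*s - 9)Y - (4*s - 3).
The right side is L{cos(8*t)} = s/(s^2 + 64).
So (s^2 - 2*s - 9)Y = s/(s^2 + 64) + (4*s - 3).
Isolate Y and clear denominators.

Y(s) = (4*s^3 - 3*s^2 + 257*s - 192)/(s^4 - 2*s^3 + 55*s^2 - 128*s - 576)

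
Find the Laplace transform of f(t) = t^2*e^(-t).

2/(s + 1)^3

L{e^(-t)} = 1/(s + 1).
Then apply L{t^2·g(t)} = (-1)^2 d^2/ds^2[G(s)] with G(s) = 1/(s + 1):
differentiating 2 times and applying the sign gives 2/(s + 1)^3.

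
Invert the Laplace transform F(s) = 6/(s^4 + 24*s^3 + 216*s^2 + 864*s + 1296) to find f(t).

Rewrite the denominator: s^4 + 24*s^3 + 216*s^2 + 864*s + 1296 = (s + 6)^4.
The form in (s + 6) signals a first-shifting-theorem factor e^(-6t).
Since L{t^3} = 3!/s^4 = 6/s^4, the inverse is t^3*exp(-6*t).

f(t) = t^3*exp(-6*t)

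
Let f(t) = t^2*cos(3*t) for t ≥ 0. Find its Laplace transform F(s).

L{cos(3t)} = s/(s^2 + 9).
Then apply L{t^2·g(t)} = (-1)^2 d^2/ds^2[G(s)] with G(s) = s/(s^2 + 9):
differentiating 2 times and applying the sign gives 2*s*(s^2 - 27)/(s^2 + 9)^3.

F(s) = 2*s*(s^2 - 27)/(s^2 + 9)^3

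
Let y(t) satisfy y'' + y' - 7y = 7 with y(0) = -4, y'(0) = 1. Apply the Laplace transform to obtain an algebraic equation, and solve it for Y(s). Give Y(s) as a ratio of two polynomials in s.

Transform both sides with L{·}.
Using L{y''} = s^2 Y - s·y(0) - y'(0) and L{y'} = sY - y(0), with y(0) = -4, y'(0) = 1, the left side becomes (s^2 + s - 7)Y - (-4*s - 3).
The right side is L{7} = 7/s.
So (s^2 + s - 7)Y = 7/s + (-4*s - 3).
Divide through and combine into a single rational function.

Y(s) = (-4*s^2 - 3*s + 7)/(s^3 + s^2 - 7*s)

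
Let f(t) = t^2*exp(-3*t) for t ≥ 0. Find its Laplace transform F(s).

L{e^(-3t)} = 1/(s + 3).
Then apply L{t^2·g(t)} = (-1)^2 d^2/ds^2[G(s)] with G(s) = 1/(s + 3):
differentiating 2 times and applying the sign gives 2/(s + 3)^3.

F(s) = 2/(s + 3)^3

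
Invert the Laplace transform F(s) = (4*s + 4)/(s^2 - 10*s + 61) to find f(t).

f(t) = 4*exp(5*t)*sin(6*t) + 4*exp(5*t)*cos(6*t)

Complete the square in the denominator: s^2 - 10*s + 61 = (s - 5)^2 + 6^2.
Split the numerator to match: 4*s + 4 = 4·(s - 5) + 4·6.
Invert each term: 4·(s - 5)/((s - 5)^2 + 36) ↔ 4e^(5t)cos(6t); 4·6/((s - 5)^2 + 36) ↔ 4e^(5t)sin(6t).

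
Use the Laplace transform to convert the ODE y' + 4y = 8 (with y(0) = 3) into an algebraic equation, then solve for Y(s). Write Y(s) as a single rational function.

Take the Laplace transform of both sides.
Using L{y'} = sY - y(0) = sY - 3, the left side becomes (s + 4)Y - (3).
The right side is L{8} = 8/s.
So (s + 4)Y = 8/s + (3).
Solve for Y(s) and write it as one ratio of polynomials.

Y(s) = (3*s + 8)/(s^2 + 4*s)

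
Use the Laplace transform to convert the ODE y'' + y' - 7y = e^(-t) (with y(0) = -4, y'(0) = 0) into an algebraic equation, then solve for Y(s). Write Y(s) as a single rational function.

Transform both sides with L{·}.
With L{y''} = s^2 Y - s·y(0) - y'(0) and L{y'} = sY - y(0), with y(0) = -4, y'(0) = 0: the LHS transforms to (s^2 + s - 7)Y - (-4*s - 4).
The right side is L{e^(-t)} = 1/(s + 1).
So (s^2 + s - 7)Y = 1/(s + 1) + (-4*s - 4).
Solve for Y(s) and write it as one ratio of polynomials.

Y(s) = (-4*s^2 - 8*s - 3)/(s^3 + 2*s^2 - 6*s - 7)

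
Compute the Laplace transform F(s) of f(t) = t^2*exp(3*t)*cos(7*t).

L{cos(7t)} = s/(s^2 + 49).
Multiplying by e^(3t) shifts s → s - 3, so L{exp(3*t)*cos(7*t)} = (s - 3)/((s - 3)^2 + 49).
Then apply L{t^2·g(t)} = (-1)^2 d^2/ds^2[G(s)] with G(s) = (s - 3)/((s - 3)^2 + 49):
differentiating 2 times and applying the sign gives 2*(s - 3)*(s^2 - 6*s - 138)/(s^2 - 6*s + 58)^3.

F(s) = 2*(s - 3)*(s^2 - 6*s - 138)/(s^2 - 6*s + 58)^3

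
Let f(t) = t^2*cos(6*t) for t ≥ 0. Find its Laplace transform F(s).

F(s) = 2*s*(s^2 - 108)/(s^2 + 36)^3

L{cos(6t)} = s/(s^2 + 36).
Then apply L{t^2·g(t)} = (-1)^2 d^2/ds^2[G(s)] with G(s) = s/(s^2 + 36):
differentiating 2 times and applying the sign gives 2*s*(s^2 - 108)/(s^2 + 36)^3.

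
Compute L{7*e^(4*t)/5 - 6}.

The transform is linear, so treat each term independently.
(7/5)·[L{e^(4t)} = 1/(s - 4)]; L{-6} = -6/s.

7/(5*(s - 4)) - 6/s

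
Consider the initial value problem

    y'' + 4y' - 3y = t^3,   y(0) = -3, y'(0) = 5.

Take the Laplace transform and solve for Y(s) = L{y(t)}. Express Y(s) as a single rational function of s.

Take the Laplace transform of both sides.
Using L{y''} = s^2 Y - s·y(0) - y'(0) and L{y'} = sY - y(0), with y(0) = -3, y'(0) = 5, the left side becomes (s^2 + 4*s - 3)Y - (-3*s - 7).
The right side is L{t^3} = 6/s^4.
So (s^2 + 4*s - 3)Y = 6/s^4 + (-3*s - 7).
Divide through and combine into a single rational function.

Y(s) = (-3*s^5 - 7*s^4 + 6)/(s^6 + 4*s^5 - 3*s^4)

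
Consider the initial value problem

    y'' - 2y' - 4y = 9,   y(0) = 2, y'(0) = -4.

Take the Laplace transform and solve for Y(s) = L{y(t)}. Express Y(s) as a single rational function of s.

Take the Laplace transform of both sides.
Using L{y''} = s^2 Y - s·y(0) - y'(0) and L{y'} = sY - y(0), with y(0) = 2, y'(0) = -4, the left side becomes (s^2 - 2*s - 4)Y - (2*s - 8).
The right side is L{9} = 9/s.
So (s^2 - 2*s - 4)Y = 9/s + (2*s - 8).
Divide through and combine into a single rational function.

Y(s) = (2*s^2 - 8*s + 9)/(s^3 - 2*s^2 - 4*s)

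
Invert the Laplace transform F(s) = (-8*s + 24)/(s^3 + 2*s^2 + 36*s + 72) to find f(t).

Factor the denominator: s^3 + 2*s^2 + 36*s + 72 = (s + 2)*(s^2 + 36).
Partial fraction decomposition gives [1/(s + 2)] + [-s/(s^2 + 36)] + [-6/(s^2 + 36)].
Invert each term: 1/(s + 2) ↔ e^(-2t); -1·s/(s^2 + 36) ↔ -cos(6t); -1·6/(s^2 + 36) ↔ -sin(6t).

f(t) = -sin(6*t) - cos(6*t) + exp(-2*t)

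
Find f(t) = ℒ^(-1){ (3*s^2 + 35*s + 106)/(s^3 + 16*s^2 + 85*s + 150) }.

Factor the denominator: s^3 + 16*s^2 + 85*s + 150 = (s + 5)^2*(s + 6).
Partial fraction decomposition gives [-1/(s + 5)] + [6/(s + 5)^2] + [4/(s + 6)].
Invert each term: -1/(s + 5) ↔ -e^(-5t); 6/(s + 5)^2 ↔ 6t·e^(-5t); 4/(s + 6) ↔ 4e^(-6t).

f(t) = 6*t*exp(-5*t) - exp(-5*t) + 4*exp(-6*t)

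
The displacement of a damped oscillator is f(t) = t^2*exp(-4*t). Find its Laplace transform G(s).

L{e^(-4t)} = 1/(s + 4).
Then apply L{t^2·g(t)} = (-1)^2 d^2/ds^2[H(s)] with H(s) = 1/(s + 4):
differentiating 2 times and applying the sign gives 2/(s + 4)^3.

G(s) = 2/(s + 4)^3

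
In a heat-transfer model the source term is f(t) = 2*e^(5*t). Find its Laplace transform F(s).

F(s) = 2/(s - 5)

L{2} = 2/s.
By the first shifting theorem, multiplying by e^(5t) replaces s with s - 5.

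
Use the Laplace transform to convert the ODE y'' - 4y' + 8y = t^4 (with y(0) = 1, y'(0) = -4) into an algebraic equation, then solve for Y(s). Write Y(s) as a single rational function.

Y(s) = (s^6 - 8*s^5 + 24)/(s^7 - 4*s^6 + 8*s^5)

Take the Laplace transform of both sides.
The derivative rules (L{y''} = s^2 Y - s·y(0) - y'(0) and L{y'} = sY - y(0), with y(0) = 1, y'(0) = -4) turn the left side into (s^2 - 4*s + 8)Y - (s - 8).
The right side is L{t^4} = 24/s^5.
So (s^2 - 4*s + 8)Y = 24/s^5 + (s - 8).
Isolate Y and clear denominators.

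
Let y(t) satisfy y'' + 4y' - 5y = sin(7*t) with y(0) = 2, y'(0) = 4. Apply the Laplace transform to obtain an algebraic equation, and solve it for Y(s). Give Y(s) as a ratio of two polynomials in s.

Take the Laplace transform of both sides.
The derivative rules (L{y''} = s^2 Y - s·y(0) - y'(0) and L{y'} = sY - y(0), with y(0) = 2, y'(0) = 4) turn the left side into (s^2 + 4*s - 5)Y - (2*s + 12).
The right side is L{sin(7*t)} = 7/(s^2 + 49).
So (s^2 + 4*s - 5)Y = 7/(s^2 + 49) + (2*s + 12).
Divide through and combine into a single rational function.

Y(s) = (2*s^3 + 12*s^2 + 98*s + 595)/(s^4 + 4*s^3 + 44*s^2 + 196*s - 245)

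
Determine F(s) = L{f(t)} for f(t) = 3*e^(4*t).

F(s) = 3/(s - 4)

L{3} = 3/s.
By the first shifting theorem, multiplying by e^(4t) replaces s with s - 4.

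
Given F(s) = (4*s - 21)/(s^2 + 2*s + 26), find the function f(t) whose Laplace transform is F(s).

Complete the square in the denominator: s^2 + 2*s + 26 = (s + 1)^2 + 5^2.
Split the numerator to match: 4*s - 21 = 4·(s + 1) - 5·5.
Invert each term: 4·(s + 1)/((s + 1)^2 + 25) ↔ 4e^(-t)cos(5t); -5·5/((s + 1)^2 + 25) ↔ -5e^(-t)sin(5t).

f(t) = -5*exp(-t)*sin(5*t) + 4*exp(-t)*cos(5*t)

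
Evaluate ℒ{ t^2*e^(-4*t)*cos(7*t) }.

2*(s + 4)*(s^2 + 8*s - 131)/(s^2 + 8*s + 65)^3

L{cos(7t)} = s/(s^2 + 49).
Multiplying by e^(-4t) shifts s → s + 4, so L{e^(-4*t)*cos(7*t)} = (s + 4)/((s + 4)^2 + 49).
Then apply L{t^2·g(t)} = (-1)^2 d^2/ds^2[G(s)] with G(s) = (s + 4)/((s + 4)^2 + 49):
differentiating 2 times and applying the sign gives 2*(s + 4)*(s^2 + 8*s - 131)/(s^2 + 8*s + 65)^3.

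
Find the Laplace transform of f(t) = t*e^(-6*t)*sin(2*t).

L{sin(2t)} = 2/(s^2 + 4).
Multiplying by e^(-6t) shifts s → s + 6, so L{e^(-6*t)*sin(2*t)} = 2/((s + 6)^2 + 4).
Then apply L{t·g(t)} = -d/ds[H(s)] with H(s) = 2/((s + 6)^2 + 4):
differentiating 1 time and applying the sign gives 4*(s + 6)/(s^2 + 12*s + 40)^2.

4*(s + 6)/(s^2 + 12*s + 40)^2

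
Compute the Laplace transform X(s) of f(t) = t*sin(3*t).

L{sin(3t)} = 3/(s^2 + 9).
Then apply L{t·g(t)} = -d/ds[G(s)] with G(s) = 3/(s^2 + 9):
differentiating 1 time and applying the sign gives 6*s/(s^2 + 9)^2.

X(s) = 6*s/(s^2 + 9)^2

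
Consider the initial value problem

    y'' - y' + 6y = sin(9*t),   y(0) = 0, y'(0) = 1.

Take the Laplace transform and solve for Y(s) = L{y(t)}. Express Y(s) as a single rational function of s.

Laplace-transform each side.
With L{y''} = s^2 Y - s·y(0) - y'(0) and L{y'} = sY - y(0), with y(0) = 0, y'(0) = 1: the LHS transforms to (s^2 - s + 6)Y - (1).
The right side is L{sin(9*t)} = 9/(s^2 + 81).
So (s^2 - s + 6)Y = 9/(s^2 + 81) + (1).
Divide through and combine into a single rational function.

Y(s) = (s^2 + 90)/(s^4 - s^3 + 87*s^2 - 81*s + 486)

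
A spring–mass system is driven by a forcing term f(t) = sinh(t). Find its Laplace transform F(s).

L{sinh(t)} = 1/(s^2 - 1).

F(s) = 1/(s^2 - 1)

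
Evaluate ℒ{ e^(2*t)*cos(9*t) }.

L{cos(9t)} = s/(s^2 + 81).
By the first shifting theorem, multiplying by e^(2t) replaces s with s - 2.

(s - 2)/((s - 2)^2 + 81)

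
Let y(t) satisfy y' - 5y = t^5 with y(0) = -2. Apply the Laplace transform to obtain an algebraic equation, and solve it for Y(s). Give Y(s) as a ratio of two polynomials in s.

Apply the Laplace transform to the equation.
The derivative rules (L{y'} = sY - y(0) = sY - (-2)) turn the left side into (s - 5)Y - (-2).
The right side is L{t^5} = 120/s^6.
So (s - 5)Y = 120/s^6 + (-2).
Solve for Y(s) and write it as one ratio of polynomials.

Y(s) = (-2*s^6 + 120)/(s^7 - 5*s^6)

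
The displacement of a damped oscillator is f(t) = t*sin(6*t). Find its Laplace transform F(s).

L{sin(6t)} = 6/(s^2 + 36).
Then apply L{t·g(t)} = -d/ds[G(s)] with G(s) = 6/(s^2 + 36):
differentiating 1 time and applying the sign gives 12*s/(s^2 + 36)^2.

F(s) = 12*s/(s^2 + 36)^2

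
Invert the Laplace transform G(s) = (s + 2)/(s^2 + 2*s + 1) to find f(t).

f(t) = t*exp(-t) + exp(-t)

Factor the denominator: s^2 + 2*s + 1 = (s + 1)^2.
Partial fraction decomposition gives [1/(s + 1)] + [(s + 1)^(-2)].
Invert each term: 1/(s + 1) ↔ e^(-t); 1/(s + 1)^2 ↔ t·e^(-t).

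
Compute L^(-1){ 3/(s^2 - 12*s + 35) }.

Rewrite the denominator: s^2 - 12*s + 35 = (s - 6)^2 - 1.
The form in (s - 6) signals a first-shifting-theorem factor e^(6t).
Since L{sinh(t)} = 1/(s^2 - 1), the inverse is exp(6*t)*sinh(t), scaled by 3.

3*exp(6*t)*sinh(t)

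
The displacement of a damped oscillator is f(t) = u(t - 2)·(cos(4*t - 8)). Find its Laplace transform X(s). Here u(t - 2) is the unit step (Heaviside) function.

By the second shifting theorem, L{u(t - c)·g(t - c)} = e^(-cs)·G(s) with c = 2 and G(s) = L{g(t)}.
L{cos(4t)} = s/(s^2 + 16).

X(s) = s*exp(-2*s)/(s^2 + 16)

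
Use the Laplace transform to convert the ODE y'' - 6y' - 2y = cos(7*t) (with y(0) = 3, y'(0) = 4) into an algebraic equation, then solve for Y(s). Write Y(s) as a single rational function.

Take the Laplace transform of both sides.
With L{y''} = s^2 Y - s·y(0) - y'(0) and L{y'} = sY - y(0), with y(0) = 3, y'(0) = 4: the LHS transforms to (s^2 - 6*s - 2)Y - (3*s - 14).
The right side is L{cos(7*t)} = s/(s^2 + 49).
So (s^2 - 6*s - 2)Y = s/(s^2 + 49) + (3*s - 14).
Solve for Y(s) and write it as one ratio of polynomials.

Y(s) = (3*s^3 - 14*s^2 + 148*s - 686)/(s^4 - 6*s^3 + 47*s^2 - 294*s - 98)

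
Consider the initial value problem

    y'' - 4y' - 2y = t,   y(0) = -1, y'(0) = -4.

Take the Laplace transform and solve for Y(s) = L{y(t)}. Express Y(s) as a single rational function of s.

Take the Laplace transform of both sides.
The derivative rules (L{y''} = s^2 Y - s·y(0) - y'(0) and L{y'} = sY - y(0), with y(0) = -1, y'(0) = -4) turn the left side into (s^2 - 4*s - 2)Y - (-s).
The right side is L{t} = s^(-2).
So (s^2 - 4*s - 2)Y = s^(-2) + (-s).
Divide through and combine into a single rational function.

Y(s) = (-s^3 + 1)/(s^4 - 4*s^3 - 2*s^2)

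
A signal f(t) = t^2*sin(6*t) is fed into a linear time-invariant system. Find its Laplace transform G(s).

G(s) = 36*(s^2 - 12)/(s^2 + 36)^3

L{sin(6t)} = 6/(s^2 + 36).
Then apply L{t^2·g(t)} = (-1)^2 d^2/ds^2[H(s)] with H(s) = 6/(s^2 + 36):
differentiating 2 times and applying the sign gives 36*(s^2 - 12)/(s^2 + 36)^3.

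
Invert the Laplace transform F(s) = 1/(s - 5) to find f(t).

Since L{e^(5t)} = 1/(s - 5), the inverse is exp(5*t).

f(t) = exp(5*t)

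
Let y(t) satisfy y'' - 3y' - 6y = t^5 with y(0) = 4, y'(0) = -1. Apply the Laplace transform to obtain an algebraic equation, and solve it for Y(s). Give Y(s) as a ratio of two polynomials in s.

Y(s) = (4*s^7 - 13*s^6 + 120)/(s^8 - 3*s^7 - 6*s^6)

Transform both sides with L{·}.
Using L{y''} = s^2 Y - s·y(0) - y'(0) and L{y'} = sY - y(0), with y(0) = 4, y'(0) = -1, the left side becomes (s^2 - 3*s - 6)Y - (4*s - 13).
The right side is L{t^5} = 120/s^6.
So (s^2 - 3*s - 6)Y = 120/s^6 + (4*s - 13).
Solve for Y(s) and write it as one ratio of polynomials.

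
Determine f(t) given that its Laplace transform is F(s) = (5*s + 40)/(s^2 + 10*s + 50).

Complete the square in the denominator: s^2 + 10*s + 50 = (s + 5)^2 + 5^2.
Split the numerator to match: 5*s + 40 = 5·(s + 5) + 3·5.
Invert each term: 5·(s + 5)/((s + 5)^2 + 25) ↔ 5e^(-5t)cos(5t); 3·5/((s + 5)^2 + 25) ↔ 3e^(-5t)sin(5t).

f(t) = 3*exp(-5*t)*sin(5*t) + 5*exp(-5*t)*cos(5*t)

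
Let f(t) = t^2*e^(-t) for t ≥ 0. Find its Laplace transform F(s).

L{e^(-t)} = 1/(s + 1).
Then apply L{t^2·g(t)} = (-1)^2 d^2/ds^2[G(s)] with G(s) = 1/(s + 1):
differentiating 2 times and applying the sign gives 2/(s + 1)^3.

F(s) = 2/(s + 1)^3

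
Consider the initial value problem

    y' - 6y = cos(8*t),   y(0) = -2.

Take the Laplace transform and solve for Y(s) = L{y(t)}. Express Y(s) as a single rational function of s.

Y(s) = (-2*s^2 + s - 128)/(s^3 - 6*s^2 + 64*s - 384)

Apply the Laplace transform to the equation.
With L{y'} = sY - y(0) = sY - (-2): the LHS transforms to (s - 6)Y - (-2).
The right side is L{cos(8*t)} = s/(s^2 + 64).
So (s - 6)Y = s/(s^2 + 64) + (-2).
Isolate Y and clear denominators.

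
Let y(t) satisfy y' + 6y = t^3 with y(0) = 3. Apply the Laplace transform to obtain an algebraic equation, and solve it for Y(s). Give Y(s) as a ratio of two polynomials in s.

Y(s) = (3*s^4 + 6)/(s^5 + 6*s^4)

Apply the Laplace transform to the equation.
With L{y'} = sY - y(0) = sY - 3: the LHS transforms to (s + 6)Y - (3).
The right side is L{t^3} = 6/s^4.
So (s + 6)Y = 6/s^4 + (3).
Divide through and combine into a single rational function.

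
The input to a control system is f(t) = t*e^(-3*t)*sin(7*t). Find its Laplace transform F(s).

F(s) = 14*(s + 3)/(s^2 + 6*s + 58)^2

L{sin(7t)} = 7/(s^2 + 49).
Multiplying by e^(-3t) shifts s → s + 3, so L{e^(-3*t)*sin(7*t)} = 7/((s + 3)^2 + 49).
Then apply L{t·g(t)} = -d/ds[G(s)] with G(s) = 7/((s + 3)^2 + 49):
differentiating 1 time and applying the sign gives 14*(s + 3)/(s^2 + 6*s + 58)^2.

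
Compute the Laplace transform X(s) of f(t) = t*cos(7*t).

L{cos(7t)} = s/(s^2 + 49).
Then apply L{t·g(t)} = -d/ds[G(s)] with G(s) = s/(s^2 + 49):
differentiating 1 time and applying the sign gives (s - 7)*(s + 7)/(s^2 + 49)^2.

X(s) = (s - 7)*(s + 7)/(s^2 + 49)^2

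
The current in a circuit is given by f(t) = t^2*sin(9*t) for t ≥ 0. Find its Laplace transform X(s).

L{sin(9t)} = 9/(s^2 + 81).
Then apply L{t^2·g(t)} = (-1)^2 d^2/ds^2[G(s)] with G(s) = 9/(s^2 + 81):
differentiating 2 times and applying the sign gives 54*(s^2 - 27)/(s^2 + 81)^3.

X(s) = 54*(s^2 - 27)/(s^2 + 81)^3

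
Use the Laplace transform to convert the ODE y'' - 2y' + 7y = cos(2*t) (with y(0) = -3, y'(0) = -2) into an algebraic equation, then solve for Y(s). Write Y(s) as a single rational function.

Take the Laplace transform of both sides.
Using L{y''} = s^2 Y - s·y(0) - y'(0) and L{y'} = sY - y(0), with y(0) = -3, y'(0) = -2, the left side becomes (s^2 - 2*s + 7)Y - (-3*s + 4).
The right side is L{cos(2*t)} = s/(s^2 + 4).
So (s^2 - 2*s + 7)Y = s/(s^2 + 4) + (-3*s + 4).
Divide through and combine into a single rational function.

Y(s) = (-3*s^3 + 4*s^2 - 11*s + 16)/(s^4 - 2*s^3 + 11*s^2 - 8*s + 28)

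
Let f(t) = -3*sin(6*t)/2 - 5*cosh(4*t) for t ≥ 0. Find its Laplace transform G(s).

By linearity of the Laplace transform, transform each term separately.
(-3/2)·[L{sin(6t)} = 6/(s^2 + 36)]; (-5)·[L{cosh(4t)} = s/(s^2 - 16)].

G(s) = -5*s/(s^2 - 16) - 9/(s^2 + 36)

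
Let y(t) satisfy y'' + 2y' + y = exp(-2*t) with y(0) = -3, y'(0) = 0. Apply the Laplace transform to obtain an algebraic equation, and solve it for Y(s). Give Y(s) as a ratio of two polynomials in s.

Y(s) = (-3*s^2 - 12*s - 11)/(s^3 + 4*s^2 + 5*s + 2)

Transform both sides with L{·}.
With L{y''} = s^2 Y - s·y(0) - y'(0) and L{y'} = sY - y(0), with y(0) = -3, y'(0) = 0: the LHS transforms to (s^2 + 2*s + 1)Y - (-3*s - 6).
The right side is L{exp(-2*t)} = 1/(s + 2).
So (s^2 + 2*s + 1)Y = 1/(s + 2) + (-3*s - 6).
Isolate Y and clear denominators.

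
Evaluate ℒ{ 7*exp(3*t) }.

L{7} = 7/s.
By the first shifting theorem, multiplying by e^(3t) replaces s with s - 3.

7/(s - 3)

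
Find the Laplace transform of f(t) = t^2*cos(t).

L{cos(t)} = s/(s^2 + 1).
Then apply L{t^2·g(t)} = (-1)^2 d^2/ds^2[H(s)] with H(s) = s/(s^2 + 1):
differentiating 2 times and applying the sign gives 2*s*(s^2 - 3)/(s^2 + 1)^3.

2*s*(s^2 - 3)/(s^2 + 1)^3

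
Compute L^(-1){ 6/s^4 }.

Since L{t^3} = 3!/s^4 = 6/s^4, the inverse is t^3.

t^3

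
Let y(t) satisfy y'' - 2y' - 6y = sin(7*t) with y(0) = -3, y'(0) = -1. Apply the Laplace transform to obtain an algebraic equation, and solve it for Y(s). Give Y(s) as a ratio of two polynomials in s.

Apply the Laplace transform to the equation.
The derivative rules (L{y''} = s^2 Y - s·y(0) - y'(0) and L{y'} = sY - y(0), with y(0) = -3, y'(0) = -1) turn the left side into (s^2 - 2*s - 6)Y - (-3*s + 5).
The right side is L{sin(7*t)} = 7/(s^2 + 49).
So (s^2 - 2*s - 6)Y = 7/(s^2 + 49) + (-3*s + 5).
Isolate Y and clear denominators.

Y(s) = (-3*s^3 + 5*s^2 - 147*s + 252)/(s^4 - 2*s^3 + 43*s^2 - 98*s - 294)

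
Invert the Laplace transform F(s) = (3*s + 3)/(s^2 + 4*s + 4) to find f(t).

f(t) = -3*t*exp(-2*t) + 3*exp(-2*t)

Factor the denominator: s^2 + 4*s + 4 = (s + 2)^2.
Partial fraction decomposition gives [3/(s + 2)] + [-3/(s + 2)^2].
Invert each term: 3/(s + 2) ↔ 3e^(-2t); -3/(s + 2)^2 ↔ -3t·e^(-2t).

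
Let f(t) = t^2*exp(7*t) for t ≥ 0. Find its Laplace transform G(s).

G(s) = 2/(s - 7)^3

L{e^(7t)} = 1/(s - 7).
Then apply L{t^2·g(t)} = (-1)^2 d^2/ds^2[H(s)] with H(s) = 1/(s - 7):
differentiating 2 times and applying the sign gives 2/(s - 7)^3.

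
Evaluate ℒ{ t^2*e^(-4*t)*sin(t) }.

L{sin(t)} = 1/(s^2 + 1).
Multiplying by e^(-4t) shifts s → s + 4, so L{e^(-4*t)*sin(t)} = 1/((s + 4)^2 + 1).
Then apply L{t^2·g(t)} = (-1)^2 d^2/ds^2[G(s)] with G(s) = 1/((s + 4)^2 + 1):
differentiating 2 times and applying the sign gives 2*(3*s^2 + 24*s + 47)/(s^2 + 8*s + 17)^3.

2*(3*s^2 + 24*s + 47)/(s^2 + 8*s + 17)^3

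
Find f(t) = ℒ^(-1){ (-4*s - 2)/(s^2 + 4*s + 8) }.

Complete the square in the denominator: s^2 + 4*s + 8 = (s + 2)^2 + 2^2.
Split the numerator to match: -4*s - 2 = -4·(s + 2) + 3·2.
Invert each term: -4·(s + 2)/((s + 2)^2 + 4) ↔ -4e^(-2t)cos(2t); 3·2/((s + 2)^2 + 4) ↔ 3e^(-2t)sin(2t).

f(t) = 3*exp(-2*t)*sin(2*t) - 4*exp(-2*t)*cos(2*t)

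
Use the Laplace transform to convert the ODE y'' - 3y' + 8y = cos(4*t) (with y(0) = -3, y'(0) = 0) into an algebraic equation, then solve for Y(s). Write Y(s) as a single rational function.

Y(s) = (-3*s^3 + 9*s^2 - 47*s + 144)/(s^4 - 3*s^3 + 24*s^2 - 48*s + 128)

Transform both sides with L{·}.
With L{y''} = s^2 Y - s·y(0) - y'(0) and L{y'} = sY - y(0), with y(0) = -3, y'(0) = 0: the LHS transforms to (s^2 - 3*s + 8)Y - (-3*s + 9).
The right side is L{cos(4*t)} = s/(s^2 + 16).
So (s^2 - 3*s + 8)Y = s/(s^2 + 16) + (-3*s + 9).
Divide through and combine into a single rational function.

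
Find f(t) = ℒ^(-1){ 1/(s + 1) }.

Since L{e^(-t)} = 1/(s + 1), the inverse is e^(-t).

f(t) = exp(-t)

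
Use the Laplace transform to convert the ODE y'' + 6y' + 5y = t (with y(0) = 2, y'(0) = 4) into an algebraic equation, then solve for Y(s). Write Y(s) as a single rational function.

Y(s) = (2*s^3 + 16*s^2 + 1)/(s^4 + 6*s^3 + 5*s^2)

Apply the Laplace transform to the equation.
The derivative rules (L{y''} = s^2 Y - s·y(0) - y'(0) and L{y'} = sY - y(0), with y(0) = 2, y'(0) = 4) turn the left side into (s^2 + 6*s + 5)Y - (2*s + 16).
The right side is L{t} = s^(-2).
So (s^2 + 6*s + 5)Y = s^(-2) + (2*s + 16).
Solve for Y(s) and write it as one ratio of polynomials.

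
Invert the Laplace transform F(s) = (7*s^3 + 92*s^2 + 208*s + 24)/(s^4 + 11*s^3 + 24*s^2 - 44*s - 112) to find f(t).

f(t) = 4*exp(2*t) + 2*exp(-2*t) + 6*exp(-4*t) - 5*exp(-7*t)

Factor the denominator: s^4 + 11*s^3 + 24*s^2 - 44*s - 112 = (s - 2)*(s + 2)*(s + 4)*(s + 7).
Partial fraction decomposition gives [2/(s + 2)] + [6/(s + 4)] + [4/(s - 2)] + [-5/(s + 7)].
Invert each term: 2/(s + 2) ↔ 2e^(-2t); 6/(s + 4) ↔ 6e^(-4t); 4/(s - 2) ↔ 4e^(2t); -5/(s + 7) ↔ -5e^(-7t).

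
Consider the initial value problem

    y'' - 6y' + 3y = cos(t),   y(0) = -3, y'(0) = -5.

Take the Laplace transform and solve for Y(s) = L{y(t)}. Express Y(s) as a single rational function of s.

Y(s) = (-3*s^3 + 13*s^2 - 2*s + 13)/(s^4 - 6*s^3 + 4*s^2 - 6*s + 3)

Apply the Laplace transform to the equation.
With L{y''} = s^2 Y - s·y(0) - y'(0) and L{y'} = sY - y(0), with y(0) = -3, y'(0) = -5: the LHS transforms to (s^2 - 6*s + 3)Y - (-3*s + 13).
The right side is L{cos(t)} = s/(s^2 + 1).
So (s^2 - 6*s + 3)Y = s/(s^2 + 1) + (-3*s + 13).
Divide through and combine into a single rational function.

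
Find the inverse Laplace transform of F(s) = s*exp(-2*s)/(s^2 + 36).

Heaviside(t - 2)*(cos(6*t - 12))

The factor e^(-2s) signals a time shift by c = 2 (second shifting theorem).
L{cos(6t)} = s/(s^2 + 36), so L^-1{s/(s^2 + 36)} = cos(6*t).
Hence the inverse is u(t - 2) times that function evaluated at t - 2.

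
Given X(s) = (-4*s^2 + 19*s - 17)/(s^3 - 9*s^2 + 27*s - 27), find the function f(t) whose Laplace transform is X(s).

f(t) = 2*t^2*exp(3*t) - 5*t*exp(3*t) - 4*exp(3*t)

Factor the denominator: s^3 - 9*s^2 + 27*s - 27 = (s - 3)^3.
Partial fraction decomposition gives [-4/(s - 3)] + [-5/(s - 3)^2] + [4/(s - 3)^3].
Invert each term: -4/(s - 3) ↔ -4e^(3t); -5/(s - 3)^2 ↔ -5t·e^(3t); 4/(s - 3)^3 ↔ (2)t^2·e^(3t).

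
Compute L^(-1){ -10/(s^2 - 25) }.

-2*sinh(5*t)

Since L{sinh(5t)} = 5/(s^2 - 25), the inverse is sinh(5*t), scaled by -2.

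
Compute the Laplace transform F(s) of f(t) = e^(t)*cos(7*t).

L{cos(7t)} = s/(s^2 + 49).
By the first shifting theorem, multiplying by e^(t) replaces s with s - 1.

F(s) = (s - 1)/((s - 1)^2 + 49)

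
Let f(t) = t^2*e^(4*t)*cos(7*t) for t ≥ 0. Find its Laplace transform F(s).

L{cos(7t)} = s/(s^2 + 49).
Multiplying by e^(4t) shifts s → s - 4, so L{e^(4*t)*cos(7*t)} = (s - 4)/((s - 4)^2 + 49).
Then apply L{t^2·g(t)} = (-1)^2 d^2/ds^2[G(s)] with G(s) = (s - 4)/((s - 4)^2 + 49):
differentiating 2 times and applying the sign gives 2*(s - 4)*(s^2 - 8*s - 131)/(s^2 - 8*s + 65)^3.

F(s) = 2*(s - 4)*(s^2 - 8*s - 131)/(s^2 - 8*s + 65)^3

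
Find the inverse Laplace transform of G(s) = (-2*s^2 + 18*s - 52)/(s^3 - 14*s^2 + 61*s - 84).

-2*exp(7*t) + 4*exp(4*t) - 4*exp(3*t)

Factor the denominator: s^3 - 14*s^2 + 61*s - 84 = (s - 7)*(s - 4)*(s - 3).
Partial fraction decomposition gives [-2/(s - 7)] + [-4/(s - 3)] + [4/(s - 4)].
Invert each term: -2/(s - 7) ↔ -2e^(7t); -4/(s - 3) ↔ -4e^(3t); 4/(s - 4) ↔ 4e^(4t).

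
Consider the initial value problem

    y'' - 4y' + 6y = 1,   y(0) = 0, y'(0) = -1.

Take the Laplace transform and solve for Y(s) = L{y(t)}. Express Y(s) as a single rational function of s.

Y(s) = (-s + 1)/(s^3 - 4*s^2 + 6*s)

Apply the Laplace transform to the equation.
The derivative rules (L{y''} = s^2 Y - s·y(0) - y'(0) and L{y'} = sY - y(0), with y(0) = 0, y'(0) = -1) turn the left side into (s^2 - 4*s + 6)Y - (-1).
The right side is L{1} = 1/s.
So (s^2 - 4*s + 6)Y = 1/s + (-1).
Divide through and combine into a single rational function.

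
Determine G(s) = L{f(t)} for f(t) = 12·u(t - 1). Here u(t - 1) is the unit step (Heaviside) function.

G(s) = 12*exp(-s)/s

By the second shifting theorem, L{u(t - c)·g(t - c)} = e^(-cs)·H(s) with c = 1 and H(s) = L{g(t)}.
L{12} = 12/s.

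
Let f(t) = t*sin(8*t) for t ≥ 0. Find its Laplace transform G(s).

G(s) = 16*s/(s^2 + 64)^2

L{sin(8t)} = 8/(s^2 + 64).
Then apply L{t·g(t)} = -d/ds[H(s)] with H(s) = 8/(s^2 + 64):
differentiating 1 time and applying the sign gives 16*s/(s^2 + 64)^2.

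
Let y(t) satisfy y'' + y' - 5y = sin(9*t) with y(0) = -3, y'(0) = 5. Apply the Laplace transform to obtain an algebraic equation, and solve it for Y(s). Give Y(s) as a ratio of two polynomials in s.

Y(s) = (-3*s^3 + 2*s^2 - 243*s + 171)/(s^4 + s^3 + 76*s^2 + 81*s - 405)

Transform both sides with L{·}.
With L{y''} = s^2 Y - s·y(0) - y'(0) and L{y'} = sY - y(0), with y(0) = -3, y'(0) = 5: the LHS transforms to (s^2 + s - 5)Y - (-3*s + 2).
The right side is L{sin(9*t)} = 9/(s^2 + 81).
So (s^2 + s - 5)Y = 9/(s^2 + 81) + (-3*s + 2).
Divide through and combine into a single rational function.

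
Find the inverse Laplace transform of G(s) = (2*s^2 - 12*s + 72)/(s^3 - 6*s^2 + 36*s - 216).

exp(6*t) - sin(6*t) + cos(6*t)

Factor the denominator: s^3 - 6*s^2 + 36*s - 216 = (s - 6)*(s^2 + 36).
Partial fraction decomposition gives [1/(s - 6)] + [s/(s^2 + 36)] + [-6/(s^2 + 36)].
Invert each term: 1/(s - 6) ↔ e^(6t); 1·s/(s^2 + 36) ↔ cos(6t); -1·6/(s^2 + 36) ↔ -sin(6t).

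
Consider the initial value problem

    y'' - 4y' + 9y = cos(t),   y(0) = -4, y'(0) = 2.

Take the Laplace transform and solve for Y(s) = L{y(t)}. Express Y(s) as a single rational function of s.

Transform both sides with L{·}.
Using L{y''} = s^2 Y - s·y(0) - y'(0) and L{y'} = sY - y(0), with y(0) = -4, y'(0) = 2, the left side becomes (s^2 - 4*s + 9)Y - (-4*s + 18).
The right side is L{cos(t)} = s/(s^2 + 1).
So (s^2 - 4*s + 9)Y = s/(s^2 + 1) + (-4*s + 18).
Solve for Y(s) and write it as one ratio of polynomials.

Y(s) = (-4*s^3 + 18*s^2 - 3*s + 18)/(s^4 - 4*s^3 + 10*s^2 - 4*s + 9)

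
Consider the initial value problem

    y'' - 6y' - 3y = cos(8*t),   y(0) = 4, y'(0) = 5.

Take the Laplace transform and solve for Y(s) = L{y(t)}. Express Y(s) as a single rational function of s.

Transform both sides with L{·}.
Using L{y''} = s^2 Y - s·y(0) - y'(0) and L{y'} = sY - y(0), with y(0) = 4, y'(0) = 5, the left side becomes (s^2 - 6*s - 3)Y - (4*s - 19).
The right side is L{cos(8*t)} = s/(s^2 + 64).
So (s^2 - 6*s - 3)Y = s/(s^2 + 64) + (4*s - 19).
Isolate Y and clear denominators.

Y(s) = (4*s^3 - 19*s^2 + 257*s - 1216)/(s^4 - 6*s^3 + 61*s^2 - 384*s - 192)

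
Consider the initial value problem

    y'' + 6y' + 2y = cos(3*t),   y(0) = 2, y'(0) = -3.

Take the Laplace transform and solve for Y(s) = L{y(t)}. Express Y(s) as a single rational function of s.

Y(s) = (2*s^3 + 9*s^2 + 19*s + 81)/(s^4 + 6*s^3 + 11*s^2 + 54*s + 18)

Transform both sides with L{·}.
Using L{y''} = s^2 Y - s·y(0) - y'(0) and L{y'} = sY - y(0), with y(0) = 2, y'(0) = -3, the left side becomes (s^2 + 6*s + 2)Y - (2*s + 9).
The right side is L{cos(3*t)} = s/(s^2 + 9).
So (s^2 + 6*s + 2)Y = s/(s^2 + 9) + (2*s + 9).
Isolate Y and clear denominators.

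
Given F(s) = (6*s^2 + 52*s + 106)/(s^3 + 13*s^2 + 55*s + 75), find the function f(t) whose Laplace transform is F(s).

Factor the denominator: s^3 + 13*s^2 + 55*s + 75 = (s + 3)*(s + 5)^2.
Partial fraction decomposition gives [5/(s + 5)] + [2/(s + 5)^2] + [1/(s + 3)].
Invert each term: 5/(s + 5) ↔ 5e^(-5t); 2/(s + 5)^2 ↔ 2t·e^(-5t); 1/(s + 3) ↔ e^(-3t).

f(t) = 2*t*exp(-5*t) + exp(-3*t) + 5*exp(-5*t)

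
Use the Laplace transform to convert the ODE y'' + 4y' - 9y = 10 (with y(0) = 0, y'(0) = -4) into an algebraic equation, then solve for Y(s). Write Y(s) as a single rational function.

Y(s) = (-4*s + 10)/(s^3 + 4*s^2 - 9*s)

Transform both sides with L{·}.
With L{y''} = s^2 Y - s·y(0) - y'(0) and L{y'} = sY - y(0), with y(0) = 0, y'(0) = -4: the LHS transforms to (s^2 + 4*s - 9)Y - (-4).
The right side is L{10} = 10/s.
So (s^2 + 4*s - 9)Y = 10/s + (-4).
Isolate Y and clear denominators.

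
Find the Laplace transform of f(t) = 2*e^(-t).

2/(s + 1)

L{2} = 2/s.
By the first shifting theorem, multiplying by e^(-t) replaces s with s + 1.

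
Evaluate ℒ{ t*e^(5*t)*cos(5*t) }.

s*(s - 10)/(s^2 - 10*s + 50)^2

L{cos(5t)} = s/(s^2 + 25).
Multiplying by e^(5t) shifts s → s - 5, so L{e^(5*t)*cos(5*t)} = (s - 5)/((s - 5)^2 + 25).
Then apply L{t·g(t)} = -d/ds[G(s)] with G(s) = (s - 5)/((s - 5)^2 + 25):
differentiating 1 time and applying the sign gives s*(s - 10)/(s^2 - 10*s + 50)^2.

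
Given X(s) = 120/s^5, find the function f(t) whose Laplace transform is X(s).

Since L{t^4} = 4!/s^5 = 24/s^5, the inverse is t^4, scaled by 5.

f(t) = 5*t^4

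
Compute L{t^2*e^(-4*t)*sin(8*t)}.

16*(3*s^2 + 24*s - 16)/(s^2 + 8*s + 80)^3

L{sin(8t)} = 8/(s^2 + 64).
Multiplying by e^(-4t) shifts s → s + 4, so L{e^(-4*t)*sin(8*t)} = 8/((s + 4)^2 + 64).
Then apply L{t^2·g(t)} = (-1)^2 d^2/ds^2[G(s)] with G(s) = 8/((s + 4)^2 + 64):
differentiating 2 times and applying the sign gives 16*(3*s^2 + 24*s - 16)/(s^2 + 8*s + 80)^3.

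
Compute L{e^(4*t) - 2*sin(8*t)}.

By linearity of the Laplace transform, transform each term separately.
(-2)·[L{sin(8t)} = 8/(s^2 + 64)]; L{e^(4t)} = 1/(s - 4).

-16/(s^2 + 64) + 1/(s - 4)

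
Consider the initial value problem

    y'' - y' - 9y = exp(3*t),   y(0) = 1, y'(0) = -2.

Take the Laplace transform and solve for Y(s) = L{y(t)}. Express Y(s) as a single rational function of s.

Transform both sides with L{·}.
Using L{y''} = s^2 Y - s·y(0) - y'(0) and L{y'} = sY - y(0), with y(0) = 1, y'(0) = -2, the left side becomes (s^2 - s - 9)Y - (s - 3).
The right side is L{exp(3*t)} = 1/(s - 3).
So (s^2 - s - 9)Y = 1/(s - 3) + (s - 3).
Solve for Y(s) and write it as one ratio of polynomials.

Y(s) = (s^2 - 6*s + 10)/(s^3 - 4*s^2 - 6*s + 27)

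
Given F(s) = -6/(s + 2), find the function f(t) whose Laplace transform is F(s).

f(t) = -6*exp(-2*t)

Since L{e^(-2t)} = 1/(s + 2), the inverse is e^(-2*t), scaled by -6.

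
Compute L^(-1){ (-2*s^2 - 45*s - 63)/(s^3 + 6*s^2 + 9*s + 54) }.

-5*sin(3*t) - 5*cos(3*t) + 3*exp(-6*t)

Factor the denominator: s^3 + 6*s^2 + 9*s + 54 = (s + 6)*(s^2 + 9).
Partial fraction decomposition gives [3/(s + 6)] + [-5*s/(s^2 + 9)] + [-15/(s^2 + 9)].
Invert each term: 3/(s + 6) ↔ 3e^(-6t); -5·s/(s^2 + 9) ↔ -5cos(3t); -5·3/(s^2 + 9) ↔ -5sin(3t).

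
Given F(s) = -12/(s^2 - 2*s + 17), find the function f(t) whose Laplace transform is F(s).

Rewrite the denominator: s^2 - 2*s + 17 = (s - 1)^2 + 16.
The form in (s - 1) signals a first-shifting-theorem factor e^(t).
Since L{sin(4t)} = 4/(s^2 + 16), the inverse is e^(t)*sin(4*t), scaled by -3.

f(t) = -3*exp(t)*sin(4*t)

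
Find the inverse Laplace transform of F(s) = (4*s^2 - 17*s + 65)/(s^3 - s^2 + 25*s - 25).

2*exp(t) - 3*sin(5*t) + 2*cos(5*t)

Factor the denominator: s^3 - s^2 + 25*s - 25 = (s - 1)*(s^2 + 25).
Partial fraction decomposition gives [2/(s - 1)] + [2*s/(s^2 + 25)] + [-15/(s^2 + 25)].
Invert each term: 2/(s - 1) ↔ 2e^(t); 2·s/(s^2 + 25) ↔ 2cos(5t); -3·5/(s^2 + 25) ↔ -3sin(5t).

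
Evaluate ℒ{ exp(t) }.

1/(s - 1)

L{e^(t)} = 1/(s - 1).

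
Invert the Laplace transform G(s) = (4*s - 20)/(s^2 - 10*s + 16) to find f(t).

Rewrite the denominator: s^2 - 10*s + 16 = (s - 5)^2 - 9.
The form in (s - 5) signals a first-shifting-theorem factor e^(5t).
Since L{cosh(3t)} = s/(s^2 - 9), the inverse is exp(5*t)*cosh(3*t), scaled by 4.

f(t) = 4*exp(5*t)*cosh(3*t)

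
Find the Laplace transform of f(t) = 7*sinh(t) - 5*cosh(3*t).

-5*s/(s^2 - 9) + 7/(s^2 - 1)

Apply the Laplace transform termwise.
(7)·[L{sinh(t)} = 1/(s^2 - 1)]; (-5)·[L{cosh(3t)} = s/(s^2 - 9)].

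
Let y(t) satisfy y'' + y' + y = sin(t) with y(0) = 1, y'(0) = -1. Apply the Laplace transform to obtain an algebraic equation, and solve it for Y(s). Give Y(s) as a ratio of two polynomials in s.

Y(s) = (s^3 + s + 1)/(s^4 + s^3 + 2*s^2 + s + 1)

Laplace-transform each side.
Using L{y''} = s^2 Y - s·y(0) - y'(0) and L{y'} = sY - y(0), with y(0) = 1, y'(0) = -1, the left side becomes (s^2 + s + 1)Y - (s).
The right side is L{sin(t)} = 1/(s^2 + 1).
So (s^2 + s + 1)Y = 1/(s^2 + 1) + (s).
Isolate Y and clear denominators.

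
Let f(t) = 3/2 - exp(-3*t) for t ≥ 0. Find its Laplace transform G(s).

G(s) = -1/(s + 3) + 3/(2*s)

By linearity of the Laplace transform, transform each term separately.
L{3/2} = (3/2)/s; (-1)·[L{e^(-3t)} = 1/(s + 3)].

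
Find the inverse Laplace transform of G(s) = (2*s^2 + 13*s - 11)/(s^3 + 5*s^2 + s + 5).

Factor the denominator: s^3 + 5*s^2 + s + 5 = (s + 5)*(s^2 + 1).
Partial fraction decomposition gives [-1/(s + 5)] + [3*s/(s^2 + 1)] + [-2/(s^2 + 1)].
Invert each term: -1/(s + 5) ↔ -e^(-5t); 3·s/(s^2 + 1) ↔ 3cos(t); -2·1/(s^2 + 1) ↔ -2sin(t).

-2*sin(t) + 3*cos(t) - exp(-5*t)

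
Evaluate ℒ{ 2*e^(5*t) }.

2/(s - 5)

L{2} = 2/s.
By the first shifting theorem, multiplying by e^(5t) replaces s with s - 5.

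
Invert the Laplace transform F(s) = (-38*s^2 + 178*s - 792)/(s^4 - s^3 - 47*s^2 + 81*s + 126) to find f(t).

f(t) = -4*exp(6*t) + 5*exp(3*t) - 6*exp(-t) + 5*exp(-7*t)

Factor the denominator: s^4 - s^3 - 47*s^2 + 81*s + 126 = (s - 6)*(s - 3)*(s + 1)*(s + 7).
Partial fraction decomposition gives [-6/(s + 1)] + [-4/(s - 6)] + [5/(s - 3)] + [5/(s + 7)].
Invert each term: -6/(s + 1) ↔ -6e^(-t); -4/(s - 6) ↔ -4e^(6t); 5/(s - 3) ↔ 5e^(3t); 5/(s + 7) ↔ 5e^(-7t).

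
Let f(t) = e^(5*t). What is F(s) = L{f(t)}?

F(s) = 1/(s - 5)

L{e^(5t)} = 1/(s - 5).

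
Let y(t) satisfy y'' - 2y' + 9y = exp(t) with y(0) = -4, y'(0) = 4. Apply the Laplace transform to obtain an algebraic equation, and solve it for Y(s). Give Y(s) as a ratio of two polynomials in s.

Laplace-transform each side.
With L{y''} = s^2 Y - s·y(0) - y'(0) and L{y'} = sY - y(0), with y(0) = -4, y'(0) = 4: the LHS transforms to (s^2 - 2*s + 9)Y - (-4*s + 12).
The right side is L{exp(t)} = 1/(s - 1).
So (s^2 - 2*s + 9)Y = 1/(s - 1) + (-4*s + 12).
Isolate Y and clear denominators.

Y(s) = (-4*s^2 + 16*s - 11)/(s^3 - 3*s^2 + 11*s - 9)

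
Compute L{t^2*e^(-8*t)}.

2/(s + 8)^3

L{e^(-8t)} = 1/(s + 8).
Then apply L{t^2·g(t)} = (-1)^2 d^2/ds^2[G(s)] with G(s) = 1/(s + 8):
differentiating 2 times and applying the sign gives 2/(s + 8)^3.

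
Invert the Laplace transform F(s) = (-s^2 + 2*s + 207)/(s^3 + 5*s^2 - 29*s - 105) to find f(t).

Factor the denominator: s^3 + 5*s^2 - 29*s - 105 = (s - 5)*(s + 3)*(s + 7).
Partial fraction decomposition gives [3/(s + 7)] + [2/(s - 5)] + [-6/(s + 3)].
Invert each term: 3/(s + 7) ↔ 3e^(-7t); 2/(s - 5) ↔ 2e^(5t); -6/(s + 3) ↔ -6e^(-3t).

f(t) = 2*exp(5*t) - 6*exp(-3*t) + 3*exp(-7*t)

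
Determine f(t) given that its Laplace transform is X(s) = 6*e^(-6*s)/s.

The factor e^(-6s) signals a time shift by c = 6 (second shifting theorem).
L{6} = 6/s, so L^-1{6/s} = 6.
Hence the inverse is u(t - 6) times that function evaluated at t - 6.

f(t) = Heaviside(t - 6)*(6)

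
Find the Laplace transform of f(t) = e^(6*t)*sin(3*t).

3/((s - 6)^2 + 9)

L{sin(3t)} = 3/(s^2 + 9).
By the first shifting theorem, multiplying by e^(6t) replaces s with s - 6.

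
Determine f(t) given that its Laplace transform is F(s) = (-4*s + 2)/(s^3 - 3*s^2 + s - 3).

Factor the denominator: s^3 - 3*s^2 + s - 3 = (s - 3)*(s^2 + 1).
Partial fraction decomposition gives [-1/(s - 3)] + [s/(s^2 + 1)] + [-1/(s^2 + 1)].
Invert each term: -1/(s - 3) ↔ -e^(3t); 1·s/(s^2 + 1) ↔ cos(t); -1·1/(s^2 + 1) ↔ -sin(t).

f(t) = -exp(3*t) - sin(t) + cos(t)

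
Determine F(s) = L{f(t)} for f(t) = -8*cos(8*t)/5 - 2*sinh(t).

F(s) = -8*s/(5*(s^2 + 64)) - 2/(s^2 - 1)

The transform is linear, so treat each term independently.
(-2)·[L{sinh(t)} = 1/(s^2 - 1)]; (-8/5)·[L{cos(8t)} = s/(s^2 + 64)].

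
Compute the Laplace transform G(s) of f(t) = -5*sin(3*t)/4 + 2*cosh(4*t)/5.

The transform is linear, so treat each term independently.
(2/5)·[L{cosh(4t)} = s/(s^2 - 16)]; (-5/4)·[L{sin(3t)} = 3/(s^2 + 9)].

G(s) = 2*s/(5*(s^2 - 16)) - 15/(4*(s^2 + 9))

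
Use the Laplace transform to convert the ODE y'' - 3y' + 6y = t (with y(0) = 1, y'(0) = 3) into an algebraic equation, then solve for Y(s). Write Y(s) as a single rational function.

Transform both sides with L{·}.
Using L{y''} = s^2 Y - s·y(0) - y'(0) and L{y'} = sY - y(0), with y(0) = 1, y'(0) = 3, the left side becomes (s^2 - 3*s + 6)Y - (s).
The right side is L{t} = s^(-2).
So (s^2 - 3*s + 6)Y = s^(-2) + (s).
Solve for Y(s) and write it as one ratio of polynomials.

Y(s) = (s^3 + 1)/(s^4 - 3*s^3 + 6*s^2)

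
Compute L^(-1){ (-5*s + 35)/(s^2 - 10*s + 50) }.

2*exp(5*t)*sin(5*t) - 5*exp(5*t)*cos(5*t)

Complete the square in the denominator: s^2 - 10*s + 50 = (s - 5)^2 + 5^2.
Split the numerator to match: -5*s + 35 = -5·(s - 5) + 2·5.
Invert each term: -5·(s - 5)/((s - 5)^2 + 25) ↔ -5e^(5t)cos(5t); 2·5/((s - 5)^2 + 25) ↔ 2e^(5t)sin(5t).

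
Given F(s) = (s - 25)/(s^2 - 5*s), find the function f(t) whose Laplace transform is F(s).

Factor the denominator: s^2 - 5*s = s*(s - 5).
Partial fraction decomposition gives [-4/(s - 5)] + [5/s].
Invert each term: -4/(s - 5) ↔ -4e^(5t); 5/(s - 0) ↔ 5e^(0t).

f(t) = -4*exp(5*t) + 5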